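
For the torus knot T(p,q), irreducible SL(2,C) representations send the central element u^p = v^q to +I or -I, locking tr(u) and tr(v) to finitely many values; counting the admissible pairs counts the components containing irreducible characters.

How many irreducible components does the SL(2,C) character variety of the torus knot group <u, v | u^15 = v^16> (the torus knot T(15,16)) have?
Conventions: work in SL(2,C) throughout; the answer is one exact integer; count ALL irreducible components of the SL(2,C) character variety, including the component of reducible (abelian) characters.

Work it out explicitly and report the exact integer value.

Gamma = < u, v | u^15 = v^16 > (torus knot T(15,16)); the central element u^15 = v^16 acts as +I or -I in any irreducible SL(2,C) representation.
So on each irreducible component the traces are pinned: tr(u) = 2*cos(pi*alpha/15) with 1 <= alpha <= 14, tr(v) = 2*cos(pi*beta/16) with 1 <= beta <= 15.
u^15 = (-1)^alpha I and v^16 = (-1)^beta I must agree, so alpha and beta have equal parity.
Enumerate parity-matched pairs: 7*8 odd-odd plus 7*7 even-even gives 105.
Total: 105 irreducible-character components + 1 reducible (abelian) component = 106.

106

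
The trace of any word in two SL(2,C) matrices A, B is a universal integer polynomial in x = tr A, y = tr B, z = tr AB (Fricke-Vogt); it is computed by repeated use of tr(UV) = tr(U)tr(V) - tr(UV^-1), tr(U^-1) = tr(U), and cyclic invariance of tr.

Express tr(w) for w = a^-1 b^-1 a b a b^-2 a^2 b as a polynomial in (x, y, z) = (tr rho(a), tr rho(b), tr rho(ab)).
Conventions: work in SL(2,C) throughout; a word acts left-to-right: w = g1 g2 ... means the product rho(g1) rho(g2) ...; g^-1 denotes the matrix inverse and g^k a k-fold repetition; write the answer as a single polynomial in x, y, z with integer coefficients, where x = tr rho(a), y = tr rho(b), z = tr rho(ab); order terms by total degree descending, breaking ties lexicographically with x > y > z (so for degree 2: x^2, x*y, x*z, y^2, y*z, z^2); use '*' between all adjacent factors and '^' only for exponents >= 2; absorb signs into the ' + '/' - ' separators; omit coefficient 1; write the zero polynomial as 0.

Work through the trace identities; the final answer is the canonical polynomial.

next, tr(a b a) = tr(a) * tr(b a) - tr(b)   [square of a] = x*z - y
next, tr(a b a^2) = tr(a) * tr(a b a) - tr(a b)   [square of a] = x^2*z - x*y - z
next, tr(a^3 b a) = tr(a) * tr(a b a^2) - tr(a b a)   [square of a] = x^3*z - x^2*y - 2*x*z + y
next, tr(b a b a) = tr(a b) * tr(a b) - tr(1)   [split at a repeated a] = z^2 - 2
and tr(b a b) = tr(b) * tr(a b) - tr(a)   [square of b] = y*z - x
tr(a b a b a) = tr(a) * tr(b a b a) - tr(b a b)   [square of a] = x*z^2 - y*z - x
tr(a^3 b a b) = tr(a) * tr(a b a b a) - tr(a b a b)   [square of a] = x^2*z^2 - x*y*z - x^2 - z^2 + 2
and tr(a b a b^-1 a^2) = tr(a^3 b a) * tr(b) - tr(a^3 b a b)   [inverse elimination on b] = x^3*y*z - x^2*y^2 - x^2*z^2 - x*y*z + x^2 + y^2 + z^2 - 2
and tr(b^2) = tr(b) * tr(b) - tr(1)   [square of b] = y^2 - 2
next, tr(b a^2 b) = tr(a) * tr(b^2 a) - tr(b^2)   [square of a] = x*y*z - x^2 - y^2 + 2
tr(a b a^2 b a) = tr(a) * tr(b a^2 b a) - tr(b a^2 b)   [square of a] = x^2*z^2 - 2*x*y*z + y^2 - 2
and tr(a^2 b a^2 b a) = tr(a) * tr(a b a^2 b a) - tr(a b a^2 b)   [square of a] = x^3*z^2 - 2*x^2*y*z + x*y^2 - x*z^2 + y*z - x
and tr(b a b a b a) = tr(a b a b) * tr(a b) - tr(b a)   [split at a repeated a] = z^3 - 3*z
and tr(b a b a b) = tr(b) * tr(a b a b) - tr(a b a)   [square of b] = y*z^2 - x*z - y
tr(b a^2 b a b a) = tr(a) * tr(b a b a b a) - tr(b a b a b)   [square of a] = x*z^3 - y*z^2 - 2*x*z + y
next, tr(b a^2 b a b) = tr(b) * tr(a^2 b a b) - tr(a^2 b a)   [square of b] = x*y*z^2 - x^2*z - y^2*z + z
tr(a^2 b a^2 b a b) = tr(a) * tr(b a^2 b a b a) - tr(b a^2 b a b)   [square of a] = x^2*z^3 - 2*x*y*z^2 - x^2*z + y^2*z + x*y - z
tr(a b a b^-1 a^2 b a) = tr(a^2 b a^2 b a) * tr(b) - tr(a^2 b a^2 b a b)   [inverse elimination on b] = x^3*y*z^2 - 2*x^2*y^2*z - x^2*z^3 + x*y^3 + x*y*z^2 + x^2*z - 2*x*y + z
tr(a^2 b a b a b a) = tr(a) * tr(a b a b a b a) - tr(a b a b a b)   [square of a] = x^2*z^3 - x*y*z^2 - 2*x^2*z - z^3 + x*y + 3*z
next, tr(b a b a b a b a) = tr(a b) * tr(a b a b a b) - tr(a^-1 b^-1 a^-1 b^-1)   [split at a repeated a] = z^4 - 4*z^2 + 2
tr(b a b a b a b) = tr(b) * tr(a b a b a b) - tr(a b a b a)   [square of b] = y*z^3 - x*z^2 - 2*y*z + x
tr(a^2 b a b a b a b) = tr(a) * tr(b a b a b a b a) - tr(b a b a b a b)   [square of a] = x*z^4 - y*z^3 - 3*x*z^2 + 2*y*z + x
next, tr(a b a b^-1 a^2 b a b) = tr(a^2 b a b a b a) * tr(b) - tr(a^2 b a b a b a b)   [inverse elimination on b] = x^2*y*z^3 - x*y^2*z^2 - x*z^4 - 2*x^2*y*z + x*y^2 + 3*x*z^2 + y*z - x
next, tr(b^-1 a b a b^-1 a^2 b a) = tr(a b a b^-1 a^2 b a) * tr(b) - tr(a b a b^-1 a^2 b a b)   [inverse elimination on b] = x^3*y^2*z^2 - 2*x^2*y^3*z - 2*x^2*y*z^3 + x*y^4 + 2*x*y^2*z^2 + x*z^4 + 3*x^2*y*z - 3*x*y^2 - 3*x*z^2 + x
tr(a^2 b a^-1 b^-1 a b a b^-1) = tr(b^-1 a b a b^-1 a^2 b) * tr(a) - tr(b^-1 a b a b^-1 a^2 b a)   [inverse elimination on a] = -x^3*y^2*z^2 + x^4*y*z + 2*x^2*y^3*z + 2*x^2*y*z^3 - x^3*y^2 - x^3*z^2 - x*y^4 - 2*x*y^2*z^2 - x*z^4 - 4*x^2*y*z + x^3 + 4*x*y^2 + 4*x*z^2 - 3*x
next, tr(b^-1 a b a^3 b a) = tr(a b a^3 b a) * tr(b) - tr(a b a^3 b a b)   [inverse elimination on b] = x^3*y*z^2 - 2*x^2*y^2*z - x^2*z^3 + x*y^3 + 2*x^2*z + y^2*z + z^3 - 2*x*y - 3*z
tr(a^2 b a^-1 b^-1 a b a) = tr(b^-1 a b a^3 b) * tr(a) - tr(b^-1 a b a^3 b a)   [inverse elimination on a] = -x^3*y*z^2 + x^4*z + 2*x^2*y^2*z + x^2*z^3 - x^3*y - x*y^3 - 4*x^2*z - y^2*z - z^3 + 3*x*y + 3*z
and tr(a^-1 b^-1 a b a b^-2 a^2 b) = tr(a^2 b a^-1 b^-1 a b a b^-1) * tr(b) - tr(a^2 b a^-1 b^-1 a b a)   [inverse elimination on b] = -x^3*y^3*z^2 + x^4*y^2*z + 2*x^2*y^4*z + 2*x^2*y^2*z^3 - x^3*y^3 - x*y^5 - 2*x*y^3*z^2 - x*y*z^4 - x^4*z - 6*x^2*y^2*z - x^2*z^3 + 2*x^3*y + 5*x*y^3 + 4*x*y*z^2 + 4*x^2*z + y^2*z + z^3 - 6*x*y - 3*z

-x^3*y^3*z^2 + x^4*y^2*z + 2*x^2*y^4*z + 2*x^2*y^2*z^3 - x^3*y^3 - x*y^5 - 2*x*y^3*z^2 - x*y*z^4 - x^4*z - 6*x^2*y^2*z - x^2*z^3 + 2*x^3*y + 5*x*y^3 + 4*x*y*z^2 + 4*x^2*z + y^2*z + z^3 - 6*x*y - 3*z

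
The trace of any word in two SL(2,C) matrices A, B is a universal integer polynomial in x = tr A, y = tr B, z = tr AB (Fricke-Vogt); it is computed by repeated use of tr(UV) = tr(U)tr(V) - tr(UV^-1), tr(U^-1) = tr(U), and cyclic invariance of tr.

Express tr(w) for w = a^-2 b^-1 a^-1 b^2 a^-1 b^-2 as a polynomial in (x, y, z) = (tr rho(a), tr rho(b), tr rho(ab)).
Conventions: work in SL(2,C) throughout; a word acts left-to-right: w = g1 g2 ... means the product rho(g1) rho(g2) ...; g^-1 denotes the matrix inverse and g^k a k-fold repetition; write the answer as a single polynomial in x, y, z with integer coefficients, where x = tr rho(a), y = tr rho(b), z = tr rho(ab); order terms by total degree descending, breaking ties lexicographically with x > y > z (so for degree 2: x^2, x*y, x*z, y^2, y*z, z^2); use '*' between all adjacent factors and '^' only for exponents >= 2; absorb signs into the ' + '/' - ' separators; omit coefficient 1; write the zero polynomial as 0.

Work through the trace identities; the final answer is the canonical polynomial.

trace(a^-1) = trace(a) = x
trace(a^-1 b) = trace(b) * trace(a) - trace(b a) = x*y - z
so trace(b^-1 a^-1) = trace(a^-1) * trace(b) - trace(a^-1 b) = z
trace(a b a) = trace(a) * trace(b a) - trace(b) = x*z - y
so trace(a b a b) = trace(b a) * trace(b a) - trace(1)   [split at repeated b] = z^2 - 2
trace(b^-1 a b a) = trace(a b a) * trace(b) - trace(a b a b) = x*y*z - y^2 - z^2 + 2
so trace(b a b^-2 a) = trace(b^-1 a b a) * trace(b) - trace(b^-1 a b a b) = x*y^2*z - y^3 - y*z^2 - x*z + 3*y
reduce: trace(b^-2 a^-1 b a) = trace(b a b^-2) * trace(a) - trace(b a b^-2 a) = -x*y^2*z + x^2*y + y^3 + y*z^2 - 3*y
trace(b a^-1 b^-2 a^-1) = trace(b^-2 a^-1 b) * trace(a) - trace(b^-2 a^-1 b a) = x*y^2*z - x^2*y - y^3 - y*z^2 + x*z + 3*y
trace(b a b) = trace(b) * trace(a b) - trace(a) = y*z - x
reduce: trace(a b a^-1 b) = trace(b a b) * trace(a) - trace(b a b a) = x*y*z - x^2 - z^2 + 2
so trace(a^-1 b^-1 a b) = trace(a b a^-1) * trace(b) - trace(a b a^-1 b) = -x*y*z + x^2 + y^2 + z^2 - 2
trace(a^2) = trace(a) * trace(a) - trace(1) = x^2 - 2
so trace(a b^2 a) = trace(b) * trace(a^2 b) - trace(a^2) = x*y*z - x^2 - y^2 + 2
so trace(a b a^2 b) = trace(a) * trace(b a b a) - trace(b a b) = x*z^2 - y*z - x
so trace(a b a^2) = trace(a) * trace(a b a) - trace(a b) = x^2*z - x*y - z
trace(a b^2 a b a) = trace(b) * trace(a b a^2 b) - trace(a b a^2) = x*y*z^2 - x^2*z - y^2*z + z
so trace(a b a b a b) = trace(a b a b) * trace(a b) - trace(b a)   [split at repeated a] = z^3 - 3*z
so trace(a b^2 a b a b) = trace(b) * trace(a b a b a b) - trace(a b a b a) = y*z^3 - x*z^2 - 2*y*z + x
so trace(b^-1 a b^2 a b a) = trace(a b^2 a b a) * trace(b) - trace(a b^2 a b a b) = x*y^2*z^2 - x^2*y*z - y^3*z - y*z^3 + x*z^2 + 3*y*z - x
reduce: trace(a^-1 b^-1 a b^2 a b) = trace(b^-1 a b^2 a b) * trace(a) - trace(b^-1 a b^2 a b a) = -x*y^2*z^2 + 2*x^2*y*z + y^3*z + y*z^3 - x^3 - x*y^2 - x*z^2 - 3*y*z + 3*x
reduce: trace(b^-1 a^-1 b^-1 a b^2 a) = trace(a^-1 b^-1 a b^2 a) * trace(b) - trace(a^-1 b^-1 a b^2 a b) = x*y^2*z^2 - 2*x^2*y*z - y^3*z - y*z^3 + x^3 + x*y^2 + x*z^2 + 4*y*z - 3*x
trace(b^-1 a^-1 b^-1 a b^2 a^-1) = trace(b^-1 a^-1 b^-1 a b^2) * trace(a) - trace(b^-1 a^-1 b^-1 a b^2 a) = -x*y^2*z^2 + x^2*y*z + y^3*z + y*z^3 - 4*y*z + x
so trace(a^-1 b^-1 a b^2 a^-1) = trace(a^-1 b^-1 a b^2) * trace(a) - trace(a^-1 b^-1 a b^2 a) = -x^2*y^2*z + x^3*y + x*y^3 + x*y*z^2 - 3*x*y - z
trace(b^2 a^-1 b^-2 a^-1 b^-1 a) = trace(b^-1 a^-1 b^-1 a b^2 a^-1) * trace(b) - trace(b^-1 a^-1 b^-1 a b^2 a^-1 b) = -x*y^3*z^2 + 2*x^2*y^2*z + y^4*z + y^2*z^3 - x^3*y - x*y^3 - x*y*z^2 - 4*y^2*z + 4*x*y + z
reduce: trace(a^-1 b^-1 a^-1 b^2 a^-1 b^-2) = trace(b^2 a^-1 b^-2 a^-1 b^-1) * trace(a) - trace(b^2 a^-1 b^-2 a^-1 b^-1 a) = x*y^3*z^2 - x^2*y^2*z - y^4*z - y^2*z^3 + x^2*z + 4*y^2*z - x*y - z
trace(b^2) = trace(b) * trace(b) - trace(1) = y^2 - 2
reduce: trace(b^-2 a b^2 a^-1) = trace(b^-1 a b^2 a^-1) * trace(b) - trace(b^-1 a b^2 a^-1 b) = -x*y^3*z + x^2*y^2 + y^4 + y^2*z^2 - 4*y^2 + 2
trace(b^2 a^-1 b^-3 a) = trace(b^-2 a b^2 a^-1) * trace(b) - trace(b^-2 a b^2 a^-1 b) = -x*y^4*z + x^2*y^3 + y^5 + y^3*z^2 + x*y^2*z - x^2*y - 5*y^3 - y*z^2 + 5*y
trace(b^-1 a^-1 b^2 a^-1 b^-2) = trace(b^2 a^-1 b^-3) * trace(a) - trace(b^2 a^-1 b^-3 a) = x*y^4*z - x^2*y^3 - y^5 - y^3*z^2 - x*y^2*z + x^2*y + 5*y^3 + y*z^2 + x*z - 5*y
trace(a^-2 b^-1 a^-1 b^2 a^-1 b^-2) = trace(a^-1 b^-1 a^-1 b^2 a^-1 b^-2) * trace(a) - trace(a^-1 b^-1 a^-1 b^2 a^-1 b^-2 a) = x^2*y^3*z^2 - x^3*y^2*z - 2*x*y^4*z - x*y^2*z^3 + x^2*y^3 + y^5 + y^3*z^2 + x^3*z + 5*x*y^2*z - 2*x^2*y - 5*y^3 - y*z^2 - 2*x*z + 5*y

x^2*y^3*z^2 - x^3*y^2*z - 2*x*y^4*z - x*y^2*z^3 + x^2*y^3 + y^5 + y^3*z^2 + x^3*z + 5*x*y^2*z - 2*x^2*y - 5*y^3 - y*z^2 - 2*x*z + 5*y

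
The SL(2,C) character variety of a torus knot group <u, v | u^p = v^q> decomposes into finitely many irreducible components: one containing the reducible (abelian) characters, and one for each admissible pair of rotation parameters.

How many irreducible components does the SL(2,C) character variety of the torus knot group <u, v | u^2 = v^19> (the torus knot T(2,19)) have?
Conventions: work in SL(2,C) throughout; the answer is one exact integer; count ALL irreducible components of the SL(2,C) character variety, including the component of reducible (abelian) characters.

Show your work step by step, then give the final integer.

10

Gamma = < u, v | u^2 = v^19 > (torus knot T(2,19)); the central element u^2 = v^19 acts as +I or -I in any irreducible SL(2,C) representation.
This locks tr(u) to 2*cos(pi*alpha/2), alpha in 1..1, and tr(v) to 2*cos(pi*beta/19), beta in 1..18, on each component of irreducible characters.
The two central values (-1)^alpha I and (-1)^beta I must be the same matrix, so alpha and beta share a parity.
count pairs: odd alpha (1 choices) x odd beta (9), plus even alpha (0) x even beta (9): 1*9 + 0*9 = 9.
That is 9 components of irreducible characters, and with the reducible (abelian) component the total is 10.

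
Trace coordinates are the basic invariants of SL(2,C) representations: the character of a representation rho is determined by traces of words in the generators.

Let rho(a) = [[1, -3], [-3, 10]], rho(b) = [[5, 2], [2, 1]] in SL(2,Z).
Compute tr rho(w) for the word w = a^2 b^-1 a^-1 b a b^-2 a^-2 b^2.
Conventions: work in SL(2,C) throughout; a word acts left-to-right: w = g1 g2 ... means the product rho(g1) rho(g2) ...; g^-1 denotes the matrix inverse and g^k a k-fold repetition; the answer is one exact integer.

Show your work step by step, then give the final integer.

5481398

rho(a) = [[1, -3], [-3, 10]]
... * rho(a) = [[1, -3], [-3, 10]]  ->  [[10, -33], [-33, 109]]
... * rho(b^-1) = [[1, -2], [-2, 5]]  ->  [[76, -185], [-251, 611]]
... * rho(a^-1) = [[10, 3], [3, 1]]  ->  [[205, 43], [-677, -142]]
... * rho(b) = [[5, 2], [2, 1]]  ->  [[1111, 453], [-3669, -1496]]
... * rho(a) = [[1, -3], [-3, 10]]  ->  [[-248, 1197], [819, -3953]]
... * rho(b^-1) = [[1, -2], [-2, 5]]  ->  [[-2642, 6481], [8725, -21403]]
... * rho(b^-1) = [[1, -2], [-2, 5]]  ->  [[-15604, 37689], [51531, -124465]]
... * rho(a^-1) = [[10, 3], [3, 1]]  ->  [[-42973, -9123], [141915, 30128]]
... * rho(a^-1) = [[10, 3], [3, 1]]  ->  [[-457099, -138042], [1509534, 455873]]
... * rho(b) = [[5, 2], [2, 1]]  ->  [[-2561579, -1052240], [8459416, 3474941]]
... * rho(b) = [[5, 2], [2, 1]]  ->  [[-14912375, -6175398], [49246962, 20393773]]
tr = -14912375 + 20393773 = 5481398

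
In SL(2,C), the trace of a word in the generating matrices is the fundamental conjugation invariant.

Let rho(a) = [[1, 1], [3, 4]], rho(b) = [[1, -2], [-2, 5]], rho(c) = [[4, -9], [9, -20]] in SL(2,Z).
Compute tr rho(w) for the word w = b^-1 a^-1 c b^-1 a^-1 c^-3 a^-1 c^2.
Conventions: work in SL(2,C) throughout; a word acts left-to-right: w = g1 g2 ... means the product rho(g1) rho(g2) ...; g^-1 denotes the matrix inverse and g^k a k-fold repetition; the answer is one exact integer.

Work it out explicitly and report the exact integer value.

rho(b^-1) = [[5, 2], [2, 1]]
... * rho(a^-1) = [[4, -1], [-3, 1]]  ->  [[14, -3], [5, -1]]
... * rho(c) = [[4, -9], [9, -20]]  ->  [[29, -66], [11, -25]]
... * rho(b^-1) = [[5, 2], [2, 1]]  ->  [[13, -8], [5, -3]]
... * rho(a^-1) = [[4, -1], [-3, 1]]  ->  [[76, -21], [29, -8]]
... * rho(c^-1) = [[-20, 9], [-9, 4]]  ->  [[-1331, 600], [-508, 229]]
... * rho(c^-1) = [[-20, 9], [-9, 4]]  ->  [[21220, -9579], [8099, -3656]]
... * rho(c^-1) = [[-20, 9], [-9, 4]]  ->  [[-338189, 152664], [-129076, 58267]]
... * rho(a^-1) = [[4, -1], [-3, 1]]  ->  [[-1810748, 490853], [-691105, 187343]]
... * rho(c) = [[4, -9], [9, -20]]  ->  [[-2825315, 6479672], [-1078333, 2473085]]
... * rho(c) = [[4, -9], [9, -20]]  ->  [[47015788, -104165605], [17944433, -39756703]]
tr = 47015788 + -39756703 = 7259085

7259085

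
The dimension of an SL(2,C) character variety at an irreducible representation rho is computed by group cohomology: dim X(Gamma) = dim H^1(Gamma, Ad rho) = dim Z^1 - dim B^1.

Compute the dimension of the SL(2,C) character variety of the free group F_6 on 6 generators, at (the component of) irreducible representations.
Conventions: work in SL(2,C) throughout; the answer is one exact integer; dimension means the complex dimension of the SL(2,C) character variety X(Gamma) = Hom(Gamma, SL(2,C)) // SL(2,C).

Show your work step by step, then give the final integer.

15

Gamma = F_6 has 6 generators and no relators.
Z^1(Gamma, Ad rho) = (sl_2)^6: a cocycle is a free choice of one sl_2 vector per generator, so dim Z^1 = 3*6 = 18.
Irreducibility makes the coboundary map sl_2 -> Z^1 injective (trivial centralizer), so dim B^1 = 3.
dim H^1 = 18 - 3 = 15, which is dim X.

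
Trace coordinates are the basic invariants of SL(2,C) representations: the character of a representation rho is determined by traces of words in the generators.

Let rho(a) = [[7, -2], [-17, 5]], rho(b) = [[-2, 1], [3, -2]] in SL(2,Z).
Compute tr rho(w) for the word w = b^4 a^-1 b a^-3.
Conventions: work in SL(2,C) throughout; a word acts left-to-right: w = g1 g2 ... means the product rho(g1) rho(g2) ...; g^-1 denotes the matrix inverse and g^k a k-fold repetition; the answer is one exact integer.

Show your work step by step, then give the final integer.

19612

rho(b) = [[-2, 1], [3, -2]]
... * rho(b) = [[-2, 1], [3, -2]]  ->  [[7, -4], [-12, 7]]
... * rho(b) = [[-2, 1], [3, -2]]  ->  [[-26, 15], [45, -26]]
... * rho(b) = [[-2, 1], [3, -2]]  ->  [[97, -56], [-168, 97]]
... * rho(a^-1) = [[5, 2], [17, 7]]  ->  [[-467, -198], [809, 343]]
... * rho(b) = [[-2, 1], [3, -2]]  ->  [[340, -71], [-589, 123]]
... * rho(a^-1) = [[5, 2], [17, 7]]  ->  [[493, 183], [-854, -317]]
... * rho(a^-1) = [[5, 2], [17, 7]]  ->  [[5576, 2267], [-9659, -3927]]
... * rho(a^-1) = [[5, 2], [17, 7]]  ->  [[66419, 27021], [-115054, -46807]]
tr = 66419 + -46807 = 19612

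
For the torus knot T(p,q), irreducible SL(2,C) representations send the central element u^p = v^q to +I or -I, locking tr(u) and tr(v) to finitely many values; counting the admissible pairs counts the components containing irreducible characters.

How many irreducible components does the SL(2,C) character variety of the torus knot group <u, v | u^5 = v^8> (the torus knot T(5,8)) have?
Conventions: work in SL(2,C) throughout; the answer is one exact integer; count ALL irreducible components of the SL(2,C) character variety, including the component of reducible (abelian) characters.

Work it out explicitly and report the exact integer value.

In the torus knot group T(5,8), u^5 = v^8 is central, so an irreducible representation sends it to +I or -I (Schur).
On an irreducible component, tr(u) is locked at 2*cos(pi*alpha/5) for some alpha in 1..4, and tr(v) at 2*cos(pi*beta/8) for some beta in 1..7.
Consistency of u^5 = (-1)^alpha I with v^8 = (-1)^beta I forces alpha = beta (mod 2).
Counting: 2 odd alphas x 4 odd betas + 2 even alphas x 3 even betas = 8 + 6 = 14.
That is 14 components of irreducible characters, and with the reducible (abelian) component the total is 15.

15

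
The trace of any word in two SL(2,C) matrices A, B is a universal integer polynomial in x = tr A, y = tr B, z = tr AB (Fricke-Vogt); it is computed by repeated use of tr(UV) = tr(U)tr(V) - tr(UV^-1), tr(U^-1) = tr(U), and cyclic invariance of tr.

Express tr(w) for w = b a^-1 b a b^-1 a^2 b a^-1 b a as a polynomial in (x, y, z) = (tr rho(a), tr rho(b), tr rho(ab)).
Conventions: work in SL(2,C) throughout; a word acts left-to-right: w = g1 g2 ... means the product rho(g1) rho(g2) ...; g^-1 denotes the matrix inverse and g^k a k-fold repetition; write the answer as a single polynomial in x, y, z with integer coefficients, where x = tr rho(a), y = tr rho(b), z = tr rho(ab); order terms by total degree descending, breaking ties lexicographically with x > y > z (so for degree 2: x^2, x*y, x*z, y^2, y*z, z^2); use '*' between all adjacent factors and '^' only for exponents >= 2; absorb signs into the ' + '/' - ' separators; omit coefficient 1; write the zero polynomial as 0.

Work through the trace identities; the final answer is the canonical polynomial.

tr(b a b a) = tr(b a) tr(b a) - tr(1)   [split at a repeated b] = z^2 - 2
tr(b a b) = tr(b) tr(a b) - tr(a)   [square of b] = y*z - x
tr(a^2 b a b) = tr(a) tr(b a b a) - tr(b a b)   [square of a] = x*z^2 - y*z - x
tr(b a^2) = tr(a) tr(b a) - tr(b)   [square of a] = x*z - y
tr(a^2 b a) = tr(a) tr(b a^2) - tr(b a)   [square of a] = x^2*z - x*y - z
tr(a b^2 a^2 b) = tr(b) tr(a^2 b a b) - tr(a^2 b a)   [square of b] = x*y*z^2 - x^2*z - y^2*z + z
tr(a^2) = tr(a) tr(a) - tr(1)   [square of a] = x^2 - 2
tr(a^3) = tr(a) tr(a^2) - tr(a)   [square of a] = x^3 - 3*x
tr(a b^2 a^2) = tr(b) tr(a^3 b) - tr(a^3)   [square of b] = x^2*y*z - x^3 - x*y^2 - y*z + 3*x
tr(b^2 a b^2 a^2) = tr(b) tr(a b^2 a^2 b) - tr(a b^2 a^2)   [square of b] = x*y^2*z^2 - 2*x^2*y*z - y^3*z + x^3 + x*y^2 + 2*y*z - 3*x
tr(a b^2 a b) = tr(b) tr(a b a b) - tr(a b a)   [square of b] = y*z^2 - x*z - y
tr(b^2) = tr(b) tr(b) - tr(1)   [square of b] = y^2 - 2
tr(a b^2 a) = tr(a) tr(b^2 a) - tr(b^2)   [square of a] = x*y*z - x^2 - y^2 + 2
tr(b^2 a b^2 a) = tr(b) tr(a b^2 a b) - tr(a b^2 a)   [square of b] = y^2*z^2 - 2*x*y*z + x^2 - 2
tr(b a b^2 a^3 b) = tr(a) tr(b^2 a b^2 a^2) - tr(b^2 a b^2 a)   [square of a] = x^2*y^2*z^2 - 2*x^3*y*z - x*y^3*z + x^4 + x^2*y^2 - y^2*z^2 + 4*x*y*z - 4*x^2 + 2
tr(b a b a b a) = tr(a b a b) tr(a b) - tr(b a)   [split at a repeated a] = z^3 - 3*z
tr(a^2 b a b a b) = tr(a) tr(b a b a b a) - tr(b a b a b)   [square of a] = x*z^3 - y*z^2 - 2*x*z + y
tr(a^2 b a b a) = tr(a) tr(a b a b a) - tr(a b a b)   [square of a] = x^2*z^2 - x*y*z - x^2 - z^2 + 2
tr(a b a b a b^2 a) = tr(b) tr(a^2 b a b a b) - tr(a^2 b a b a)   [square of b] = x*y*z^3 - x^2*z^2 - y^2*z^2 - x*y*z + x^2 + y^2 + z^2 - 2
tr(a b a b a b^2) = tr(b) tr(a b a b a b) - tr(a b a b a)   [square of b] = y*z^3 - x*z^2 - 2*y*z + x
tr(b a b^2 a^3 b a) = tr(a) tr(a b a b a b^2 a) - tr(a b a b a b^2)   [square of a] = x^2*y*z^3 - x^3*z^2 - x*y^2*z^2 - x^2*y*z - y*z^3 + x^3 + x*y^2 + 2*x*z^2 + 2*y*z - 3*x
tr(a^2 b a^-1 b a b^2 a) = tr(b a b^2 a^3 b) tr(a) - tr(b a b^2 a^3 b a)   [inverse elimination on a] = x^3*y^2*z^2 - 2*x^4*y*z - x^2*y^3*z - x^2*y*z^3 + x^5 + x^3*y^2 + x^3*z^2 + 5*x^2*y*z + y*z^3 - 5*x^3 - x*y^2 - 2*x*z^2 - 2*y*z + 5*x
tr(a b^2 a b a^2 b) = tr(a) tr(b a b^2 a b a) - tr(b a b^2 a b)   [square of a] = x*y*z^3 - x^2*z^2 - y^2*z^2 + 2
tr(a b^2 a b a) = tr(b) tr(a b a^2 b) - tr(a b a^2)   [square of b] = x*y*z^2 - x^2*z - y^2*z + z
tr(a b^2 a b a^2) = tr(a) tr(a b^2 a b a) - tr(a b^2 a b)   [square of a] = x^2*y*z^2 - x^3*z - x*y^2*z - y*z^2 + 2*x*z + y
tr(b a b^2 a b a^2 b) = tr(b) tr(a b^2 a b a^2 b) - tr(a b^2 a b a^2)   [square of b] = x*y^2*z^3 - 2*x^2*y*z^2 - y^3*z^2 + x^3*z + x*y^2*z + y*z^2 - 2*x*z + y
tr(b a b a b a b a) = tr(b a b a) tr(b a b a) - tr(1)   [split at a repeated b] = z^4 - 4*z^2 + 2
tr(a b a^2 b a b a b) = tr(a) tr(b a b a b a b a) - tr(b a b a b a b)   [square of a] = x*z^4 - y*z^3 - 3*x*z^2 + 2*y*z + x
tr(a b a^2 b a b a) = tr(a) tr(b a^2 b a b a) - tr(b a^2 b a b)   [square of a] = x^2*z^3 - 2*x*y*z^2 - x^2*z + y^2*z + x*y - z
tr(b a b^2 a b a^2 b a) = tr(b) tr(a b a^2 b a b a b) - tr(a b a^2 b a b a)   [square of b] = x*y*z^4 - x^2*z^3 - y^2*z^3 - x*y*z^2 + x^2*z + y^2*z + z
tr(a^2 b a^-1 b a b^2 a b) = tr(b a b^2 a b a^2 b) tr(a) - tr(b a b^2 a b a^2 b a)   [inverse elimination on a] = x^2*y^2*z^3 - 2*x^3*y*z^2 - x*y^3*z^2 - x*y*z^4 + x^4*z + x^2*y^2*z + x^2*z^3 + y^2*z^3 + 2*x*y*z^2 - 3*x^2*z - y^2*z + x*y - z
tr(b a b^-1 a^2 b a^-1 b a b) = tr(a^2 b a^-1 b a b^2 a) tr(b) - tr(a^2 b a^-1 b a b^2 a b)   [inverse elimination on b] = x^3*y^3*z^2 - 2*x^4*y^2*z - x^2*y^4*z - 2*x^2*y^2*z^3 + x^5*y + x^3*y^3 + 3*x^3*y*z^2 + x*y^3*z^2 + x*y*z^4 - x^4*z + 4*x^2*y^2*z - x^2*z^3 - 5*x^3*y - x*y^3 - 4*x*y*z^2 + 3*x^2*z - y^2*z + 4*x*y + z
tr(b^2 a b a b) = tr(b) tr(a b a b^2) - tr(a b a b)   [square of b] = y^2*z^2 - x*y*z - y^2 - z^2 + 2
tr(a b^2 a b a b a) = tr(a) tr(b^2 a b a b a) - tr(b^2 a b a b)   [square of a] = x*y*z^3 - x^2*z^2 - y^2*z^2 - x*y*z + x^2 + y^2 + z^2 - 2
tr(a^2 b^2 a b a b a) = tr(a) tr(a b^2 a b a b a) - tr(a b^2 a b a b)   [square of a] = x^2*y*z^3 - x^3*z^2 - x*y^2*z^2 - x^2*y*z - y*z^3 + x^3 + x*y^2 + 2*x*z^2 + 2*y*z - 3*x
tr(b^2 a b a b a b a) = tr(b) tr(a b a b a b a b) - tr(a b a b a b a)   [square of b] = y*z^4 - x*z^3 - 3*y*z^2 + 2*x*z + y
tr(b^2 a b a b a b) = tr(b) tr(b a b a b a b) - tr(b a b a b a)   [square of b] = y^2*z^3 - x*y*z^2 - 2*y^2*z - z^3 + x*y + 3*z
tr(a^2 b^2 a b a b a b) = tr(a) tr(b^2 a b a b a b a) - tr(b^2 a b a b a b)   [square of a] = x*y*z^4 - x^2*z^3 - y^2*z^3 - 2*x*y*z^2 + 2*x^2*z + 2*y^2*z + z^3 - 3*z
tr(b a b a b a b^-1 a^2 b) = tr(a^2 b^2 a b a b a) tr(b) - tr(a^2 b^2 a b a b a b)   [inverse elimination on b] = x^2*y^2*z^3 - x^3*y*z^2 - x*y^3*z^2 - x*y*z^4 - x^2*y^2*z + x^2*z^3 + x^3*y + x*y^3 + 4*x*y*z^2 - 2*x^2*z - z^3 - 3*x*y + 3*z
tr(a^2 b a b a b a b a) = tr(a) tr(a b a b a b a b a) - tr(a b a b a b a b)   [square of a] = x^2*z^4 - x*y*z^3 - 3*x^2*z^2 - z^4 + 2*x*y*z + x^2 + 4*z^2 - 2
tr(b a b a b a b a b a) = tr(a b) tr(a b a b a b a b) - tr(a^-1 b^-1 a^-1 b^-1 a^-1 b^-1)   [split at a repeated a] = z^5 - 5*z^3 + 5*z
tr(a^2 b a b a b a b a b) = tr(a) tr(b a b a b a b a b a) - tr(b a b a b a b a b)   [square of a] = x*z^5 - y*z^4 - 4*x*z^3 + 3*y*z^2 + 3*x*z - y
tr(b a b a b a b^-1 a^2 b a) = tr(a^2 b a b a b a b a) tr(b) - tr(a^2 b a b a b a b a b)   [inverse elimination on b] = x^2*y*z^4 - x*y^2*z^3 - x*z^5 - 3*x^2*y*z^2 + 2*x*y^2*z + 4*x*z^3 + x^2*y + y*z^2 - 3*x*z - y
tr(b a b^-1 a^2 b a^-1 b a b a) = tr(b a b a b a b^-1 a^2 b) tr(a) - tr(b a b a b a b^-1 a^2 b a)   [inverse elimination on a] = x^3*y^2*z^3 - x^4*y*z^2 - x^2*y^3*z^2 - 2*x^2*y*z^4 - x^3*y^2*z + x^3*z^3 + x*y^2*z^3 + x*z^5 + x^4*y + x^2*y^3 + 7*x^2*y*z^2 - 2*x^3*z - 2*x*y^2*z - 5*x*z^3 - 4*x^2*y - y*z^2 + 6*x*z + y
tr(b a^-1 b a b^-1 a^2 b a^-1 b a) = tr(b a b^-1 a^2 b a^-1 b a b) tr(a) - tr(b a b^-1 a^2 b a^-1 b a b a)   [inverse elimination on a] = x^4*y^3*z^2 - 2*x^5*y^2*z - x^3*y^4*z - 3*x^3*y^2*z^3 + x^6*y + x^4*y^3 + 4*x^4*y*z^2 + 2*x^2*y^3*z^2 + 3*x^2*y*z^4 - x^5*z + 5*x^3*y^2*z - 2*x^3*z^3 - x*y^2*z^3 - x*z^5 - 6*x^4*y - 2*x^2*y^3 - 11*x^2*y*z^2 + 5*x^3*z + x*y^2*z + 5*x*z^3 + 8*x^2*y + y*z^2 - 5*x*z - y

x^4*y^3*z^2 - 2*x^5*y^2*z - x^3*y^4*z - 3*x^3*y^2*z^3 + x^6*y + x^4*y^3 + 4*x^4*y*z^2 + 2*x^2*y^3*z^2 + 3*x^2*y*z^4 - x^5*z + 5*x^3*y^2*z - 2*x^3*z^3 - x*y^2*z^3 - x*z^5 - 6*x^4*y - 2*x^2*y^3 - 11*x^2*y*z^2 + 5*x^3*z + x*y^2*z + 5*x*z^3 + 8*x^2*y + y*z^2 - 5*x*z - y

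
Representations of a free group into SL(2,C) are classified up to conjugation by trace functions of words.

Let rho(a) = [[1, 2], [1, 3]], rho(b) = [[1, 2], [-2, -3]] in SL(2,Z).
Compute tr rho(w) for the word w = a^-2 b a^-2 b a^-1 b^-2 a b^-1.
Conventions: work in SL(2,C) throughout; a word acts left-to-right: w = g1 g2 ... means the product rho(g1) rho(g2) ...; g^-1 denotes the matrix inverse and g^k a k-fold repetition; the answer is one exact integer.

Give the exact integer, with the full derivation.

6310

rho(a^-1) = [[3, -2], [-1, 1]]
... * rho(a^-1) = [[3, -2], [-1, 1]]  ->  [[11, -8], [-4, 3]]
... * rho(b) = [[1, 2], [-2, -3]]  ->  [[27, 46], [-10, -17]]
... * rho(a^-1) = [[3, -2], [-1, 1]]  ->  [[35, -8], [-13, 3]]
... * rho(a^-1) = [[3, -2], [-1, 1]]  ->  [[113, -78], [-42, 29]]
... * rho(b) = [[1, 2], [-2, -3]]  ->  [[269, 460], [-100, -171]]
... * rho(a^-1) = [[3, -2], [-1, 1]]  ->  [[347, -78], [-129, 29]]
... * rho(b^-1) = [[-3, -2], [2, 1]]  ->  [[-1197, -772], [445, 287]]
... * rho(b^-1) = [[-3, -2], [2, 1]]  ->  [[2047, 1622], [-761, -603]]
... * rho(a) = [[1, 2], [1, 3]]  ->  [[3669, 8960], [-1364, -3331]]
... * rho(b^-1) = [[-3, -2], [2, 1]]  ->  [[6913, 1622], [-2570, -603]]
tr = 6913 + -603 = 6310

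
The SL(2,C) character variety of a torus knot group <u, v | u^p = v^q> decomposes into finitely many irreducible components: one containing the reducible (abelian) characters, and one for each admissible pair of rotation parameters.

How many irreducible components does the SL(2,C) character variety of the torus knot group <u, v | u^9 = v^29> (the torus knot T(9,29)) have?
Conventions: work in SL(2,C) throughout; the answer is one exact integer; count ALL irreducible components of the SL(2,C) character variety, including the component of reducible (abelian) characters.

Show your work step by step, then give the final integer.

Gamma = < u, v | u^9 = v^29 > (torus knot T(9,29)); the central element u^9 = v^29 acts as +I or -I in any irreducible SL(2,C) representation.
So on each irreducible component the traces are pinned: tr(u) = 2*cos(pi*alpha/9) with 1 <= alpha <= 8, tr(v) = 2*cos(pi*beta/29) with 1 <= beta <= 28.
Consistency of u^9 = (-1)^alpha I with v^29 = (-1)^beta I forces alpha = beta (mod 2).
Counting: 4 odd alphas x 14 odd betas + 4 even alphas x 14 even betas = 56 + 56 = 112.
Total: 112 irreducible-character components + 1 reducible (abelian) component = 113.

113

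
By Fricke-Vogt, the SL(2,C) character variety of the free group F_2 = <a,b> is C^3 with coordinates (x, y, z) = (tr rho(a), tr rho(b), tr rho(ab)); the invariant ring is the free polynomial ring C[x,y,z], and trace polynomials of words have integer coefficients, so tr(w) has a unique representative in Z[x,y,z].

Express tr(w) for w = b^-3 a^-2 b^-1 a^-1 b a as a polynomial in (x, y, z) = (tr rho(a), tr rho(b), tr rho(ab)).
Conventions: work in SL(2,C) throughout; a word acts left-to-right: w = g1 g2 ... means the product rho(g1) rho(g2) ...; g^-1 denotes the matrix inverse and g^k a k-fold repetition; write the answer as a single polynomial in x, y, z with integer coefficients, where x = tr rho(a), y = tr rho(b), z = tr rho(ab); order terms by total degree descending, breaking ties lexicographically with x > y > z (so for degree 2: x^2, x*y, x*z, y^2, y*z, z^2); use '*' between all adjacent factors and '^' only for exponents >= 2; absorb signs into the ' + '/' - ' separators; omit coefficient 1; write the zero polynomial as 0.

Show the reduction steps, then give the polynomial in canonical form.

apply: trace(b^-1) = trace(b) = y
use: trace(a b a) = trace(a) * trace(b a) - trace(b)   [square of a] = x*z - y
use: trace(a b a b) = trace(a b) * trace(a b) - trace(1)   [split at a repeated a] = z^2 - 2
trace(b^-1 a b a) = trace(a b a) * trace(b) - trace(a b a b)   [inverse elimination on b] = x*y*z - y^2 - z^2 + 2
trace(b^-1 a b a b^-1) = trace(b^-1 a b a) * trace(b) - trace(b^-1 a b a b)   [inverse elimination on b] = x*y^2*z - y^3 - y*z^2 - x*z + 3*y
trace(a b a^2) = trace(a) * trace(b a^2) - trace(b a)   [square of a] = x^2*z - x*y - z
use: trace(b a b) = trace(b) * trace(a b) - trace(a)   [square of b] = y*z - x
trace(a b a^2 b) = trace(a) * trace(b a b a) - trace(b a b)   [square of a] = x*z^2 - y*z - x
trace(a b^-1 a b a) = trace(a b a^2) * trace(b) - trace(a b a^2 b)   [inverse elimination on b] = x^2*y*z - x*y^2 - x*z^2 + x
use: trace(a b a b a b) = trace(b a) * trace(b a b a) - trace(b^-1 a^-1)   [split at a repeated b] = z^3 - 3*z
trace(a b^-1 a b a b) = trace(a b a b a) * trace(b) - trace(a b a b a b)   [inverse elimination on b] = x*y*z^2 - y^2*z - z^3 - x*y + 3*z
trace(b^-1 a b a b^-1 a) = trace(a b^-1 a b a) * trace(b) - trace(a b^-1 a b a b)   [inverse elimination on b] = x^2*y^2*z - x*y^3 - 2*x*y*z^2 + y^2*z + z^3 + 2*x*y - 3*z
trace(b a b^-1 a^-1 b^-1 a) = trace(b^-1 a b a b^-1) * trace(a) - trace(b^-1 a b a b^-1 a)   [inverse elimination on a] = x*y*z^2 - x^2*z - y^2*z - z^3 + x*y + 3*z
use: trace(b^-1 a^-1 b^-1 a^-1 b a) = trace(b a b^-1 a^-1 b^-1) * trace(a) - trace(b a b^-1 a^-1 b^-1 a)   [inverse elimination on a] = -x*y*z^2 + x^2*z + y^2*z + z^3 - 3*z
trace(b^-1 a^-1 b a b^-2 a^-1) = trace(b^-1 a^-1 b^-1 a^-1 b a) * trace(b) - trace(b^-1 a^-1 b^-1 a^-1 b a b)   [inverse elimination on b] = -x*y^2*z^2 + x^2*y*z + y^3*z + y*z^3 - 3*y*z - x
apply: trace(b^-1 a^-1 b a) = trace(b a b^-1) * trace(a) - trace(b a b^-1 a)   [inverse elimination on a] = -x*y*z + x^2 + y^2 + z^2 - 2
use: trace(a^-1 b a b^-2) = trace(b^-1 a^-1 b a) * trace(b) - trace(b^-1 a^-1 b a b)   [inverse elimination on b] = -x*y^2*z + x^2*y + y^3 + y*z^2 - 3*y
trace(b^-1 a^-1 b a b^-2) = trace(a^-1 b a b^-2) * trace(b) - trace(a^-1 b a b^-1)   [inverse elimination on b] = -x*y^3*z + x^2*y^2 + y^4 + y^2*z^2 + x*y*z - x^2 - 4*y^2 - z^2 + 2
trace(b^-2 a^-2 b^-1 a^-1 b a) = trace(b^-1 a^-1 b a b^-2 a^-1) * trace(a) - trace(b^-1 a^-1 b a b^-2)   [inverse elimination on a] = -x^2*y^2*z^2 + x^3*y*z + 2*x*y^3*z + x*y*z^3 - x^2*y^2 - y^4 - y^2*z^2 - 4*x*y*z + 4*y^2 + z^2 - 2
apply: trace(b a b^-1 a^-2 b^-1 a) = trace(a^-1 b^-1 a b a b^-1) * trace(a) - trace(a^-1 b^-1 a b a b^-1 a)   [inverse elimination on a] = x^2*y*z^2 - x^3*z - 2*x*y^2*z - x*z^3 + x^2*y + y^3 + y*z^2 + 4*x*z - 3*y
apply: trace(b^-1 a^-2 b^-1 a^-1 b a) = trace(b a b^-1 a^-2 b^-1) * trace(a) - trace(b a b^-1 a^-2 b^-1 a)   [inverse elimination on a] = -x^2*y*z^2 + x^3*z + 2*x*y^2*z + x*z^3 - x^2*y - y^3 - y*z^2 - 3*x*z + 3*y
trace(b^-3 a^-2 b^-1 a^-1 b a) = trace(b^-2 a^-2 b^-1 a^-1 b a) * trace(b) - trace(b^-2 a^-2 b^-1 a^-1 b a b)   [inverse elimination on b] = -x^2*y^3*z^2 + x^3*y^2*z + 2*x*y^4*z + x*y^2*z^3 - x^2*y^3 + x^2*y*z^2 - y^5 - y^3*z^2 - x^3*z - 6*x*y^2*z - x*z^3 + x^2*y + 5*y^3 + 2*y*z^2 + 3*x*z - 5*y

-x^2*y^3*z^2 + x^3*y^2*z + 2*x*y^4*z + x*y^2*z^3 - x^2*y^3 + x^2*y*z^2 - y^5 - y^3*z^2 - x^3*z - 6*x*y^2*z - x*z^3 + x^2*y + 5*y^3 + 2*y*z^2 + 3*x*z - 5*y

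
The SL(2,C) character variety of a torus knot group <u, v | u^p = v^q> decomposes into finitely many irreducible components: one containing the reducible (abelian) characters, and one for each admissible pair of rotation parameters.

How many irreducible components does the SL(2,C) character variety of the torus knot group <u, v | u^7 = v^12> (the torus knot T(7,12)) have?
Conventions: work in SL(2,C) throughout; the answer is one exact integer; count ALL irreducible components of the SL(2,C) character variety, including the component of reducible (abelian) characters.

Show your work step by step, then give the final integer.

Gamma = < u, v | u^7 = v^12 > (torus knot T(7,12)); the central element u^7 = v^12 acts as +I or -I in any irreducible SL(2,C) representation.
This locks tr(u) to 2*cos(pi*alpha/7), alpha in 1..6, and tr(v) to 2*cos(pi*beta/12), beta in 1..11, on each component of irreducible characters.
u^7 = (-1)^alpha I and v^12 = (-1)^beta I must agree, so alpha and beta have equal parity.
count pairs: odd alpha (3 choices) x odd beta (6), plus even alpha (3) x even beta (5): 3*6 + 3*5 = 33.
components with irreducible characters: 33; plus the single component of reducible (abelian) characters: total 34.

34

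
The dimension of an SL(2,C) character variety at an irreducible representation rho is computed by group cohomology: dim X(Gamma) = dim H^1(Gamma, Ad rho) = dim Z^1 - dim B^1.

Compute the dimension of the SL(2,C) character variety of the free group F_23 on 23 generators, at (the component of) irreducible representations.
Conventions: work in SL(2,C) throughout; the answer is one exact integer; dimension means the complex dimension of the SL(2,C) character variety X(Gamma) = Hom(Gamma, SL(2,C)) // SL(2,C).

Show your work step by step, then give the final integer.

66

Here Gamma is free of rank 23 — no relator constrains a cocycle.
A cocycle picks one sl_2 vector per generator freely, giving dim Z^1 = 3*23 = 69.
At an irreducible rho the centralizer of the image in sl_2 is 0, so the coboundary map sl_2 -> Z^1 is injective: dim B^1 = 3.
Therefore dim X = 69 - 3 = 66.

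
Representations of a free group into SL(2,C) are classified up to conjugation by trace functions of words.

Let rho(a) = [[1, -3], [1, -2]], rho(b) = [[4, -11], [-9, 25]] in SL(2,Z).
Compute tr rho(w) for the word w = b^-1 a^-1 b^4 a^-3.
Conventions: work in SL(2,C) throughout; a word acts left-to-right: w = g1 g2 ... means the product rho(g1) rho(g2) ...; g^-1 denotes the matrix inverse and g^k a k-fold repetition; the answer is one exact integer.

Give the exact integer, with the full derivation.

869

rho(b^-1) = [[25, 11], [9, 4]]
... * rho(a^-1) = [[-2, 3], [-1, 1]]  ->  [[-61, 86], [-22, 31]]
... * rho(b) = [[4, -11], [-9, 25]]  ->  [[-1018, 2821], [-367, 1017]]
... * rho(b) = [[4, -11], [-9, 25]]  ->  [[-29461, 81723], [-10621, 29462]]
... * rho(b) = [[4, -11], [-9, 25]]  ->  [[-853351, 2367146], [-307642, 853381]]
... * rho(b) = [[4, -11], [-9, 25]]  ->  [[-24717718, 68565511], [-8910997, 24718587]]
... * rho(a^-1) = [[-2, 3], [-1, 1]]  ->  [[-19130075, -5587643], [-6896593, -2014404]]
... * rho(a^-1) = [[-2, 3], [-1, 1]]  ->  [[43847793, -62977868], [15807590, -22704183]]
... * rho(a^-1) = [[-2, 3], [-1, 1]]  ->  [[-24717718, 68565511], [-8910997, 24718587]]
tr = -24717718 + 24718587 = 869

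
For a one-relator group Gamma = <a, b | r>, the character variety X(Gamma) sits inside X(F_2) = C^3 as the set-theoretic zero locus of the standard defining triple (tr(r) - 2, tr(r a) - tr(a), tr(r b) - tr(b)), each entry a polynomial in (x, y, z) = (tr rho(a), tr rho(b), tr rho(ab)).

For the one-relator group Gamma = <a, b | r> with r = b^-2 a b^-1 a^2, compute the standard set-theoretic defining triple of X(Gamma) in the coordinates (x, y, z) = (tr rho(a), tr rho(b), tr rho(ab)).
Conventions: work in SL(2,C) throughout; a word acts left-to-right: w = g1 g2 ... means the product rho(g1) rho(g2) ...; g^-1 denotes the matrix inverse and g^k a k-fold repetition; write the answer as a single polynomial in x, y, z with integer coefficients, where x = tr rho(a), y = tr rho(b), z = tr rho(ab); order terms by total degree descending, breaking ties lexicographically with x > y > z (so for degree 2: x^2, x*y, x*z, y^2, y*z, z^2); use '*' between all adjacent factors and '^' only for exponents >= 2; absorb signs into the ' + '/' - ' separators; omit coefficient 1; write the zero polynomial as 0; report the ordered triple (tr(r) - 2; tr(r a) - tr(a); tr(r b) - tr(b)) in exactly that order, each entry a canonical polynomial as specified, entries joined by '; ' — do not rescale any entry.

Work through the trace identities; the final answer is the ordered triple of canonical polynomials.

and trace(a^2) = trace(a) trace(a) - trace(1)   [square of a] = x^2 - 2
trace(a^3) = trace(a) trace(a^2) - trace(a)   [square of a] = x^3 - 3*x
trace(b a^2) = trace(a) trace(b a) - trace(b)   [square of a] = x*z - y
and trace(a^3 b) = trace(a) trace(b a^2) - trace(b a)   [square of a] = x^2*z - x*y - z
trace(b^-1 a^3) = trace(a^3) trace(b) - trace(a^3 b)   [inverse elimination on b] = x^3*y - x^2*z - 2*x*y + z
trace(a^2 b^-2 a) = trace(b^-1 a^3) trace(b) - trace(b^-1 a^3 b)   [inverse elimination on b] = x^3*y^2 - x^2*y*z - x^3 - 2*x*y^2 + y*z + 3*x
trace(b a b a) = trace(b a) trace(b a) - trace(1)   [split at a repeated b] = z^2 - 2
next, trace(b a b) = trace(b) trace(a b) - trace(a)   [square of b] = y*z - x
next, trace(a b a^2 b) = trace(a) trace(b a b a) - trace(b a b)   [square of a] = x*z^2 - y*z - x
next, trace(b^-1 a b a^2) = trace(a b a^2) trace(b) - trace(a b a^2 b)   [inverse elimination on b] = x^2*y*z - x*y^2 - x*z^2 + x
trace(a^2 b^-2 a b) = trace(b^-1 a b a^2) trace(b) - trace(b^-1 a b a^2 b)   [inverse elimination on b] = x^2*y^2*z - x*y^3 - x*y*z^2 - x^2*z + 2*x*y + z
trace(b^-2 a b^-1 a^2) = trace(a^2 b^-2 a) trace(b) - trace(a^2 b^-2 a b)   [inverse elimination on b] = x^3*y^3 - 2*x^2*y^2*z - x^3*y - x*y^3 + x*y*z^2 + x^2*z + y^2*z + x*y - z
trace(a^4) = trace(a) trace(a^3) - trace(a^2) = x^4 - 4*x^2 + 2
trace(a^4 b) = trace(a) trace(a^2 b a) - trace(a^2 b) = x^3*z - x^2*y - 2*x*z + y
trace(a^3 b^-1 a) = trace(a^4) trace(b) - trace(a^4 b) = x^4*y - x^3*z - 3*x^2*y + 2*x*z + y
trace(a b a^3 b) = trace(a) trace(a b a b a) - trace(a b a b) = x^2*z^2 - x*y*z - x^2 - z^2 + 2
trace(a^3 b^-1 a b) = trace(a b a^3) trace(b) - trace(a b a^3 b) = x^3*y*z - x^2*y^2 - x^2*z^2 - x*y*z + x^2 + y^2 + z^2 - 2
next, trace(b^-1 a b^-1 a^3) = trace(a^3 b^-1 a) trace(b) - trace(a^3 b^-1 a b) = x^4*y^2 - 2*x^3*y*z - 2*x^2*y^2 + x^2*z^2 + 3*x*y*z - x^2 - z^2 + 2
next, trace(b^-2 a b^-1 a^3) = trace(b^-1 a b^-1 a^3) trace(b) - trace(b^-1 a b^-1 a^3 b) = x^4*y^3 - 2*x^3*y^2*z - x^4*y - 2*x^2*y^3 + x^2*y*z^2 + x^3*z + 3*x*y^2*z + 2*x^2*y - y*z^2 - 2*x*z + y
trace(b^-1 a b^-1 a^2) = trace(a^2 b^-1 a) trace(b) - trace(a^2 b^-1 a b)  (eliminate b^-1) = x^3*y^2 - 2*x^2*y*z - x*y^2 + x*z^2 + y*z - x
assemble the triple (trace(r) - 2; trace(r a) - x; trace(r b) - y)

x^3*y^3 - 2*x^2*y^2*z - x^3*y - x*y^3 + x*y*z^2 + x^2*z + y^2*z + x*y - z - 2; x^4*y^3 - 2*x^3*y^2*z - x^4*y - 2*x^2*y^3 + x^2*y*z^2 + x^3*z + 3*x*y^2*z + 2*x^2*y - y*z^2 - 2*x*z - x + y; x^3*y^2 - 2*x^2*y*z - x*y^2 + x*z^2 + y*z - x - y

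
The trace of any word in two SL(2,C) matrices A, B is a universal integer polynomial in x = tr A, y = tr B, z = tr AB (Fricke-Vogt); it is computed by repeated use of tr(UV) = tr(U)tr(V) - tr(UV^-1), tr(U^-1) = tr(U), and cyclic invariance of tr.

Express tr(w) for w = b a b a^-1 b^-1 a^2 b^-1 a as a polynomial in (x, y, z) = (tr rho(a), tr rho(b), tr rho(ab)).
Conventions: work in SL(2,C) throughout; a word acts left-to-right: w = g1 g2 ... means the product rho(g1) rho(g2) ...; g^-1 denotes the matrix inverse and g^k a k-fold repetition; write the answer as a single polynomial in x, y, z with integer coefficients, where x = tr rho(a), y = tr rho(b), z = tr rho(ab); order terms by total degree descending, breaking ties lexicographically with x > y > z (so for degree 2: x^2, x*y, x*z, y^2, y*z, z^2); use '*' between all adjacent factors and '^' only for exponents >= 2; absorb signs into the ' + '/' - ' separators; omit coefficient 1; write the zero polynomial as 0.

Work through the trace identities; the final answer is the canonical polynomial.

tr(b a b a) = tr(a b) * tr(a b) - tr(1)   [split at repeated a] = z^2 - 2
tr(b a b) = tr(b) * tr(a b) - tr(a) = y*z - x
tr(a b a b a) = tr(a) * tr(b a b a) - tr(b a b) = x*z^2 - y*z - x
tr(a b a b a b) = tr(a b a b) * tr(a b) - tr(b a)   [split at repeated a] = z^3 - 3*z
tr(a b^-1 a b a b) = tr(a b a b a) * tr(b) - tr(a b a b a b) = x*y*z^2 - y^2*z - z^3 - x*y + 3*z
tr(a b a) = tr(a) * tr(b a) - tr(b) = x*z - y
tr(a^2 b a) = tr(a) * tr(a b a) - tr(a b) = x^2*z - x*y - z
tr(b a b^2 a^2) = tr(b) * tr(a^2 b a b) - tr(a^2 b a) = x*y*z^2 - x^2*z - y^2*z + z
tr(b a b^2 a) = tr(b) * tr(a b a b) - tr(a b a) = y*z^2 - x*z - y
tr(b a^3 b a b) = tr(a) * tr(b a b^2 a^2) - tr(b a b^2 a) = x^2*y*z^2 - x^3*z - x*y^2*z - y*z^2 + 2*x*z + y
tr(a b a b a b a) = tr(a) * tr(b a b a b a) - tr(b a b a b) = x*z^3 - y*z^2 - 2*x*z + y
tr(b a^3 b a b a) = tr(a) * tr(a b a b a b a) - tr(a b a b a b) = x^2*z^3 - x*y*z^2 - 2*x^2*z - z^3 + x*y + 3*z
tr(a b a b a^-1 b a^2) = tr(b a^3 b a b) * tr(a) - tr(b a^3 b a b a) = x^3*y*z^2 - x^4*z - x^2*y^2*z - x^2*z^3 + 4*x^2*z + z^3 - 3*z
tr(a^2 b a b a) = tr(a) * tr(a b a b a) - tr(a b a b) = x^2*z^2 - x*y*z - x^2 - z^2 + 2
tr(b a^2 b a b a b) = tr(b) * tr(a^2 b a b a b) - tr(a^2 b a b a) = x*y*z^3 - x^2*z^2 - y^2*z^2 - x*y*z + x^2 + y^2 + z^2 - 2
tr(b a b a b a b a) = tr(a b a b a b) * tr(a b) - tr(b a b a)   [split at repeated a] = z^4 - 4*z^2 + 2
tr(b a b a b a b) = tr(b) * tr(a b a b a b) - tr(a b a b a) = y*z^3 - x*z^2 - 2*y*z + x
tr(b a^2 b a b a b a) = tr(a) * tr(b a b a b a b a) - tr(b a b a b a b) = x*z^4 - y*z^3 - 3*x*z^2 + 2*y*z + x
tr(a b a b a^-1 b a^2 b) = tr(b a^2 b a b a b) * tr(a) - tr(b a^2 b a b a b a) = x^2*y*z^3 - x^3*z^2 - x*y^2*z^2 - x*z^4 - x^2*y*z + y*z^3 + x^3 + x*y^2 + 4*x*z^2 - 2*y*z - 3*x
tr(a^2 b^-1 a b a b a^-1 b) = tr(a b a b a^-1 b a^2) * tr(b) - tr(a b a b a^-1 b a^2 b) = x^3*y^2*z^2 - x^4*y*z - x^2*y^3*z - 2*x^2*y*z^3 + x^3*z^2 + x*y^2*z^2 + x*z^4 + 5*x^2*y*z - x^3 - x*y^2 - 4*x*z^2 - y*z + 3*x
tr(b a b a^-1 b^-1 a^2 b^-1 a) = tr(a^2 b^-1 a b a b a^-1) * tr(b) - tr(a^2 b^-1 a b a b a^-1 b) = -x^3*y^2*z^2 + x^4*y*z + x^2*y^3*z + 2*x^2*y*z^3 - x^3*z^2 - x*z^4 - 5*x^2*y*z - y^3*z - y*z^3 + x^3 + 4*x*z^2 + 4*y*z - 3*x

-x^3*y^2*z^2 + x^4*y*z + x^2*y^3*z + 2*x^2*y*z^3 - x^3*z^2 - x*z^4 - 5*x^2*y*z - y^3*z - y*z^3 + x^3 + 4*x*z^2 + 4*y*z - 3*x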